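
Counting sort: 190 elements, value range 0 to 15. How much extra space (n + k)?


n = 190 (output array)
k = 16 (count array for 16 distinct values)
Extra space = 190 + 16 = 206


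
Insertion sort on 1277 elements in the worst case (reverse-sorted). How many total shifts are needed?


In the worst case (reverse-sorted), each element shifts past all previous:
  Element 1: 1 shifts
  Element 2: 2 shifts
  Element 3: 3 shifts
  Element 4: 4 shifts
  Element 5: 5 shifts
  ...
  Element 1276: 1276 shifts
Total = 1 + 2 + ... + 1276
= 1277*(1277-1)/2 = 814726


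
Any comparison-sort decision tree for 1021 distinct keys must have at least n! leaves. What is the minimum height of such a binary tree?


A binary decision tree of height h has at most 2^h leaves and needs at least n! of them, so h >= ceil(log2(n!)).
1021! is far too large to multiply out, so use Stirling's series:
  ln(n!) ~ n ln n - n + (1/2) ln(2 pi n) + 1/(12n)  (error below 1/(360 n^3), negligible here)
  ln(1021) = 6.9285378
  n ln n = 1021 * 6.9285378 = 7074.0371
  (1/2) ln(2 pi * 1021) = (1/2) ln(6415.1322) = 4.3832
  1/(12*1021) = 0.0001
  ln(1021!) ~ 7074.0371 - 1021 + 4.3832 + 0.0001 = 6057.4204
Convert to base 2: log2(1021!) = 6057.4204 / ln 2 = 6057.4204 / 0.69314718 = 8739.0104
ceil(8739.0104) = 8740


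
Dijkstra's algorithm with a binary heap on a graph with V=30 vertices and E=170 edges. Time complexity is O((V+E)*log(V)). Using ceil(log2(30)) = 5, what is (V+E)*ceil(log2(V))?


Dijkstra with a binary heap: each vertex is extracted once, each edge may relax once.
Each heap operation costs O(log V).
V + E = 30 + 170 = 200
ceil(log2(30)) = 5 (since 2^4 = 16 < 30 <= 32 = 2^5)
Total heap work = (V+E) * ceil(log2(V)) = 200 * 5 = 1000


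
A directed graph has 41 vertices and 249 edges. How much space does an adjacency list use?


Adjacency list: one list head per vertex + one entry per edge
Vertex heads: 41
Edge entries: 249
Total = 41 + 249 = 290


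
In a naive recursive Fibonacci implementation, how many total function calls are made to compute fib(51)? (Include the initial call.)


Let C(m) = total calls to evaluate fib(m). Then C(0)=C(1)=1, and
C(m) = 1 + C(m-1) + C(m-2) for m >= 2.
Build the table (each entry = 1 + previous two):
  C(0) = 1
  C(1) = 1
  C(2) = 1 + 1 + 1 = 3
  C(3) = 1 + 3 + 1 = 5
  C(4) = 1 + 5 + 3 = 9
  C(5) = 1 + 9 + 5 = 15
  C(6) = 1 + 15 + 9 = 25
  C(7) = 1 + 25 + 15 = 41
  C(8) = 1 + 41 + 25 = 67
  C(9) = 1 + 67 + 41 = 109
  C(10) = 1 + 109 + 67 = 177
  C(11) = 1 + 177 + 109 = 287
  C(12) = 1 + 287 + 177 = 465
  C(13) = 1 + 465 + 287 = 753
  C(14) = 1 + 753 + 465 = 1219
  C(15) = 1 + 1219 + 753 = 1973
  C(16) = 1 + 1973 + 1219 = 3193
  C(17) = 1 + 3193 + 1973 = 5167
  C(18) = 1 + 5167 + 3193 = 8361
  C(19) = 1 + 8361 + 5167 = 13529
  C(20) = 1 + 13529 + 8361 = 21891
  C(21) = 1 + 21891 + 13529 = 35421
  C(22) = 1 + 35421 + 21891 = 57313
  C(23) = 1 + 57313 + 35421 = 92735
  C(24) = 1 + 92735 + 57313 = 150049
  C(25) = 1 + 150049 + 92735 = 242785
  C(26) = 1 + 242785 + 150049 = 392835
  C(27) = 1 + 392835 + 242785 = 635621
  C(28) = 1 + 635621 + 392835 = 1028457
  C(29) = 1 + 1028457 + 635621 = 1664079
  C(30) = 1 + 1664079 + 1028457 = 2692537
  C(31) = 1 + 2692537 + 1664079 = 4356617
  C(32) = 1 + 4356617 + 2692537 = 7049155
  C(33) = 1 + 7049155 + 4356617 = 11405773
  C(34) = 1 + 11405773 + 7049155 = 18454929
  C(35) = 1 + 18454929 + 11405773 = 29860703
  C(36) = 1 + 29860703 + 18454929 = 48315633
  C(37) = 1 + 48315633 + 29860703 = 78176337
  C(38) = 1 + 78176337 + 48315633 = 126491971
  C(39) = 1 + 126491971 + 78176337 = 204668309
  C(40) = 1 + 204668309 + 126491971 = 331160281
  C(41) = 1 + 331160281 + 204668309 = 535828591
  C(42) = 1 + 535828591 + 331160281 = 866988873
  C(43) = 1 + 866988873 + 535828591 = 1402817465
  C(44) = 1 + 1402817465 + 866988873 = 2269806339
  C(45) = 1 + 2269806339 + 1402817465 = 3672623805
  C(46) = 1 + 3672623805 + 2269806339 = 5942430145
  C(47) = 1 + 5942430145 + 3672623805 = 9615053951
  C(48) = 1 + 9615053951 + 5942430145 = 15557484097
  C(49) = 1 + 15557484097 + 9615053951 = 25172538049
  C(50) = 1 + 25172538049 + 15557484097 = 40730022147
  C(51) = 1 + 40730022147 + 25172538049 = 65902560197
Total calls for fib(51) = 65902560197


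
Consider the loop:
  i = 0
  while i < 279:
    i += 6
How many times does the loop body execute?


Starting at i = 0, each iteration adds 6.
Iterations until i >= 279:
  Iteration 1: i = 0 -> i = 6
  Iteration 2: i = 6 -> i = 12
  Iteration 3: i = 12 -> i = 18
  Iteration 4: i = 18 -> i = 24
  Iteration 5: i = 24 -> i = 30
  Iteration 6: i = 30 -> i = 36
  Iteration 7: i = 36 -> i = 42
  Iteration 8: i = 42 -> i = 48
  ... continuing ...
Total iterations = ceil(279/6) = 47


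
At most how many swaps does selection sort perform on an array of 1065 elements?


Each of the 1064 passes places one element in its final position.
Pass 1: swap minimum into position 0
Pass 2: swap minimum of remaining into position 1
...
Pass 1064: last two elements, one swap
Maximum swaps = 1065 - 1 = 1064


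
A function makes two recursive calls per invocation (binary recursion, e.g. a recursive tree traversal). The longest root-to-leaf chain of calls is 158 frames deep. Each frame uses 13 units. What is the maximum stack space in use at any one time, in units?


Binary recursion: the two calls run one after the other, so only one root-to-leaf chain of frames is on the stack at a time.
Maximum depth (longest chain) = 158 frames
Each frame = 13 units
Max stack space = 158 * 13 = 2054


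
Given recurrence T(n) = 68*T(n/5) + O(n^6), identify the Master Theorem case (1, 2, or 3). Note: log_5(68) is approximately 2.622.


Master Theorem parameters: a=68, b=5, c=6
log_b(a) = 2.622
Compare b^c with a: 5^6 = 15625 > 68, so c > log_b(a).
Comparing c=6 vs log_b(a)=2.622:
6 > 2.622 => Case 3
Result: T(n) = O(n^6)
Master Theorem case = 3


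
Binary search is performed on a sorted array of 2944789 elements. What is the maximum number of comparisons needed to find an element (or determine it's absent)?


Binary search halves the search space each comparison:
  Step 1: search space = 2944789 -> 1472394
  Step 2: search space = 1472394 -> 736197
  Step 3: search space = 736197 -> 368098
  Step 4: search space = 368098 -> 184049
  Step 5: search space = 184049 -> 92024
  Step 6: search space = 92024 -> 46012
  Step 7: search space = 46012 -> 23006
  Step 8: search space = 23006 -> 11503
  Step 9: search space = 11503 -> 5751
  Step 10: search space = 5751 -> 2875
  Step 11: search space = 2875 -> 1437
  Step 12: search space = 1437 -> 718
  Step 13: search space = 718 -> 359
  Step 14: search space = 359 -> 179
  Step 15: search space = 179 -> 89
  Step 16: search space = 89 -> 44
  Step 17: search space = 44 -> 22
  Step 18: search space = 22 -> 11
  Step 19: search space = 11 -> 5
  Step 20: search space = 5 -> 2
  Step 21: search space = 2 -> 1
  Step 22: search space = 1 (final check)
Maximum comparisons = floor(log2(2944789)) + 1 = 21 + 1 = 22


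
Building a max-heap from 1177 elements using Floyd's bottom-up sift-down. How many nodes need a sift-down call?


In a heap of 1177 elements (0-indexed array):
  Last element index: 1176
  Parent of last element: floor((1176 - 1) / 2) = 587
  Internal nodes: indices 0 to 587
  Count = floor(1177/2) = 588


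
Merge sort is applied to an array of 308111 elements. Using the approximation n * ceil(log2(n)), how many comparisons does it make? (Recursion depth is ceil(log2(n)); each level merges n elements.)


Merge sort divides the array into halves recursively.
Number of levels = ceil(log2(308111)) = 19
At each level, approximately n = 308111 comparisons are needed for merging.
Total comparisons ~ n * ceil(log2(n)) = 308111 * 19 = 5854109


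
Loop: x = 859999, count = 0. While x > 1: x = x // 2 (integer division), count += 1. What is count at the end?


The variable x halves each step:
x = 859999 -> 429999 -> 214999 -> 107499 -> 53749 -> 26874 -> 13437 -> 6718 -> 3359 -> 1679 -> 839 -> 419 -> 209 -> 104 -> 52 -> 26 -> 13 -> 6 -> 3 -> 1
Number of halvings = floor(log2(859999)) = 19


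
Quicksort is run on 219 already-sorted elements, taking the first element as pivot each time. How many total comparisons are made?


Sum of comparisons per partition:
218 + 217 + ... + 1 + 0
= 219 * (219 - 1) / 2
= 219 * 218 / 2
= 23871


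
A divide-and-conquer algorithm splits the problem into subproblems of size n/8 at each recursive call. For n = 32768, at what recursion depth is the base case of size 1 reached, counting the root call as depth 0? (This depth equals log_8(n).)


At each depth, the problem size is divided by 8:
  Depth 0: problem size = 32768
  Depth 1: problem size = 4096
  Depth 2: problem size = 512
  Depth 3: problem size = 64
  Depth 4: problem size = 8
  Depth 5: problem size = 1 (base case)
The base case is reached at depth log_8(32768) = 5 (the tree has 6 levels counting depth 0, but the depth asked for is 5).
Recursion depth = 5


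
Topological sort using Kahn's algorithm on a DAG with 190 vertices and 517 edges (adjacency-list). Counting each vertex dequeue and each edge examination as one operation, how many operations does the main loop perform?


Kahn's algorithm:
  1. Compute in-degrees: O(V + E)
  2. Process queue: each vertex dequeued once (O(V))
     each edge examined once (O(E))
Total = V + E = 190 + 517 = 707


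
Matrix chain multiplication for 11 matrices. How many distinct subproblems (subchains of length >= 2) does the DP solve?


Subproblems are indexed by (i, j) where i < j.
Number of such pairs = n*(n-1)/2
= 11 * 10 / 2
= 55


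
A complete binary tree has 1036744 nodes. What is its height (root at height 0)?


In a complete binary tree, level k holds nodes 2^k .. 2^(k+1)-1 (1-indexed).
Height = floor(log2(n)) = floor(log2(1036744)) = 19
Check: 2^19 = 524288 <= 1036744 < 1048576 = 2^20


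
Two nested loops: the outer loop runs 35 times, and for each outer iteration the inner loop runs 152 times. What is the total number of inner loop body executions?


Outer loop: 35 iterations
Inner loop: 152 iterations per outer iteration
Total = 35 * 152 = 5320


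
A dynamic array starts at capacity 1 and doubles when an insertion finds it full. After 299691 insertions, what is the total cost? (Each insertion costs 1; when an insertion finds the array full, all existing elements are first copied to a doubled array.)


Insertion cost: 299691 (one per element)
Resizes occur just before inserting elements 2, 3, 5, 9, ...
Elements copied at each resize: 1 + 2 + 4 + 8 + 16 + 32 + 64 + 128 + 256 + 512 + 1024 + 2048 + 4096 + 8192 + 16384 + 32768 + 65536 + 131072 + 262144
Sum of copies = 524287 (geometric series: 2^k - 1)
Total = 299691 + 524287 = 823978


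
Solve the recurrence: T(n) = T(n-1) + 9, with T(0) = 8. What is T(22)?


Unrolling the recurrence:
T(22) = T(21) + 9
       = T(20) + 9 + 9
       = T(19) + 9*3
       ...
       = T(0) + 9*22
       = 8 + 198 = 206


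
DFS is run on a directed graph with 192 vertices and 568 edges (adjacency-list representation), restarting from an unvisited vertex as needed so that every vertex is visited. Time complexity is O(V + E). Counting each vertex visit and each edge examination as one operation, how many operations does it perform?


A full DFS traversal processes each vertex exactly once (push/pop on stack).
Each directed edge is examined once.
V = 192, E = 568
V + E = 760


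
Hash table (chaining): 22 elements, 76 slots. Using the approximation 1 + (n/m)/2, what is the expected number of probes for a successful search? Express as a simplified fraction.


Computing expected probes:
alpha = 22/76
= 1 + alpha/2
= 1 + 22/(2*76)
= (2*76 + 22) / (2*76)
= 174/152 = 87/76


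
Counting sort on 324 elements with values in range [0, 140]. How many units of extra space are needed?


Output array size: 324 (to store sorted result)
Count array size: 141 (one slot per possible value, range 0 to 140)
Total extra space = 324 + 141 = 465


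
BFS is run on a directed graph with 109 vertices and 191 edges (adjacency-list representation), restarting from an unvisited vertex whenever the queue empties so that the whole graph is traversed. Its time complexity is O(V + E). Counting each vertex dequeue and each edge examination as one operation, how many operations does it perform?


A full BFS traversal dequeues each vertex exactly once and examines each directed edge exactly once.
V = 109 (vertex processing cost)
E = 191 (edge examination cost)
Total operations proportional to V + E = 109 + 191 = 300


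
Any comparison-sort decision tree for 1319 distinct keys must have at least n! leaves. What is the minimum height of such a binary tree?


A binary decision tree of height h has at most 2^h leaves and needs at least n! of them, so h >= ceil(log2(n!)).
1319! is far too large to multiply out, so use Stirling's series:
  ln(n!) ~ n ln n - n + (1/2) ln(2 pi n) + 1/(12n)  (error below 1/(360 n^3), negligible here)
  ln(1319) = 7.1846292
  n ln n = 1319 * 7.1846292 = 9476.5259
  (1/2) ln(2 pi * 1319) = (1/2) ln(8287.5214) = 4.5113
  1/(12*1319) = 0.0001
  ln(1319!) ~ 9476.5259 - 1319 + 4.5113 + 0.0001 = 8162.0373
Convert to base 2: log2(1319!) = 8162.0373 / ln 2 = 8162.0373 / 0.69314718 = 11775.3307
ceil(11775.3307) = 11776


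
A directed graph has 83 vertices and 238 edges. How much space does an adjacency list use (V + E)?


Adjacency list: one list head per vertex + one entry per edge
Vertex heads: 83
Edge entries: 238
Total = 83 + 238 = 321


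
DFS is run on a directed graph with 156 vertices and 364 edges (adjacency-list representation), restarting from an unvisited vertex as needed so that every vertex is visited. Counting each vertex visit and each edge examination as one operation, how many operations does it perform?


A full DFS traversal processes each vertex exactly once (push/pop on stack).
Each directed edge is examined once.
V = 156, E = 364
V + E = 520


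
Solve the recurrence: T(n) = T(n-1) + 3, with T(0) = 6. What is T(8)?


Unrolling the recurrence:
T(8) = T(7) + 3
       = T(6) + 3 + 3
       = T(5) + 3*3
       ...
       = T(0) + 3*8
       = 6 + 24 = 30


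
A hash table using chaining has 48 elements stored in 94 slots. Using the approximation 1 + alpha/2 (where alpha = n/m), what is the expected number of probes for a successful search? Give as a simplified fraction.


Load factor alpha = n/m = 48/94
Expected probes = 1 + alpha/2 = 1 + 48/(2*94)
= 1 + 48/188
= 188/188 + 48/188
= 236/188
Simplify: 59/47


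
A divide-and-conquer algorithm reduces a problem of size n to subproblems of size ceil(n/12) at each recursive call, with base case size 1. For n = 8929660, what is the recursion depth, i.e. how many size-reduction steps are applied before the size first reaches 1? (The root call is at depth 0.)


Each step divides the size by 12 (rounding up); after k steps the size is ceil(n/12^k), which equals 1 exactly when 12^k >= n.
So the depth is the smallest k with 12^k >= 8929660, i.e. ceil(log_12(8929660)).
12^6 = 2985984 < 8929660 <= 35831808 = 12^7
Recursion depth = 7


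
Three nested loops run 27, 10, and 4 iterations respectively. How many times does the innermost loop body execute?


Loop 1 (outermost): 27 iterations
Loop 2 (middle): 10 iterations per outer
Loop 3 (innermost): 4 iterations per middle
Total = 27 * 10 * 4 = 1080


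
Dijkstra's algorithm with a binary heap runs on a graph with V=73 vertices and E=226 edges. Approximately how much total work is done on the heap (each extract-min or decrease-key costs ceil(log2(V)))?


Dijkstra with a binary heap: each vertex is extracted once, each edge may relax once.
Each heap operation costs O(log V).
V + E = 73 + 226 = 299
ceil(log2(73)) = 7 (since 2^6 = 64 < 73 <= 128 = 2^7)
Total heap work = (V+E) * ceil(log2(V)) = 299 * 7 = 2093


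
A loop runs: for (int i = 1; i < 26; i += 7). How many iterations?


Loop starts at i = 1, increments by 7, stops when i >= 26.
Number of iterations = ceil((26 - 1) / 7)
= ceil(25 / 7)
= 4


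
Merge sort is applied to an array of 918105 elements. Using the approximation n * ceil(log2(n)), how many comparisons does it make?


Merge sort divides the array into halves recursively.
Number of levels = ceil(log2(918105)) = 20
At each level, approximately n = 918105 comparisons are needed for merging.
Total comparisons ~ n * ceil(log2(n)) = 918105 * 20 = 18362100


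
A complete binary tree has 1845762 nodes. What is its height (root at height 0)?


In a complete binary tree, level k holds nodes 2^k .. 2^(k+1)-1 (1-indexed).
Height = floor(log2(n)) = floor(log2(1845762)) = 20
Check: 2^20 = 1048576 <= 1845762 < 2097152 = 2^21


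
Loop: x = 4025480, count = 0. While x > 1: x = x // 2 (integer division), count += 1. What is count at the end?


The variable x halves each step:
x = 4025480 -> 2012740 -> 1006370 -> 503185 -> 251592 -> 125796 -> 62898 -> 31449 -> 15724 -> 7862 -> 3931 -> 1965 -> 982 -> 491 -> 245 -> 122 -> 61 -> 30 -> 15 -> 7 -> 3 -> 1
Number of halvings = floor(log2(4025480)) = 21


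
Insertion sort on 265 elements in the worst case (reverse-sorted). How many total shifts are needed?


In the worst case (reverse-sorted), each element shifts past all previous:
  Element 1: 1 shifts
  Element 2: 2 shifts
  Element 3: 3 shifts
  Element 4: 4 shifts
  Element 5: 5 shifts
  ...
  Element 264: 264 shifts
Total = 1 + 2 + ... + 264
= 265*(265-1)/2 = 34980


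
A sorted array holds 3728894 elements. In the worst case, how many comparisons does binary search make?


Halving sequence: 3728894 -> 1864447 -> 932223 -> 466111 -> 233055 -> 116527 -> 58263 -> 29131 -> 14565 -> 7282 -> 3641 -> 1820 -> 910 -> 455 -> 227 -> 113 -> 56 -> 28 -> 14 -> 7 -> 3 -> 1
Number of halvings = 21
Max comparisons = 21 + 1 = 22


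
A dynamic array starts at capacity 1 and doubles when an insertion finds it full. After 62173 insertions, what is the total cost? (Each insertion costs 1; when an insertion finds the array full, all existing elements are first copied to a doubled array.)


Insertion cost: 62173 (one per element)
Resizes occur just before inserting elements 2, 3, 5, 9, ...
Elements copied at each resize: 1 + 2 + 4 + 8 + 16 + 32 + 64 + 128 + 256 + 512 + 1024 + 2048 + 4096 + 8192 + 16384 + 32768
Sum of copies = 65535 (geometric series: 2^k - 1)
Total = 62173 + 65535 = 127708


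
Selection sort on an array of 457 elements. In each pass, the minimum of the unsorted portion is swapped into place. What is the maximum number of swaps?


Selection sort performs one swap per pass:
  Pass 1: find min in positions 0 to 456, swap with position 0
  Pass 2: find min in positions 1 to 456, swap with position 1
  Pass 3: find min in positions 2 to 456, swap with position 2
  Pass 4: find min in positions 3 to 456, swap with position 3
  Pass 5: find min in positions 4 to 456, swap with position 4
  ... (451 more passes)
Total passes (and swaps) = n - 1 = 457 - 1 = 456


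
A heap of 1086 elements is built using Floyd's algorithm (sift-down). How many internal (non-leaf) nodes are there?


Leaf nodes occupy roughly half the array.
Sift-down is called for each internal node, starting from the last one.
Internal nodes = floor(n/2) = floor(1086/2) = 543


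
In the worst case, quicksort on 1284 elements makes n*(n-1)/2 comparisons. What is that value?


Sum of comparisons per partition:
1283 + 1282 + ... + 1 + 0
= 1284 * (1284 - 1) / 2
= 1284 * 1283 / 2
= 823686


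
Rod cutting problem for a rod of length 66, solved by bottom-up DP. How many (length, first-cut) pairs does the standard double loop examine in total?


For each subproblem length i = 1..66, the inner loop considers i possible first cuts.
Total = 1 + 2 + ... + 66
= 66*(66+1)/2
= 66*67/2 = 2211


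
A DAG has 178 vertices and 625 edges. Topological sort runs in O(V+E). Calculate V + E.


V = 178 (vertex processing)
E = 625 (edge processing)
V + E = 178 + 625 = 803


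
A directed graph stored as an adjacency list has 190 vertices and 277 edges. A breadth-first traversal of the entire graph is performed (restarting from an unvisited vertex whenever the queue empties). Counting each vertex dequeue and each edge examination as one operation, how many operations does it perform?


A full BFS traversal dequeues each vertex once and examines each edge once.
Vertex visits: 190
Edge visits: 277
V + E = 190 + 277 = 467


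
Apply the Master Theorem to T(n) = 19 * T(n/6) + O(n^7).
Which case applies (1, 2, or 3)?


The Master Theorem: T(n) = a*T(n/b) + O(n^c)
  a = 19, b = 6, c = 7
log_b(a) = log_6(19) ~ 1.643
Compare b^c with a: 6^7 = 279936 > 19, so c > log_b(a).
Since c > log_b(a), Case 3 applies.
T(n) = O(n^7)
Master Theorem case = 3


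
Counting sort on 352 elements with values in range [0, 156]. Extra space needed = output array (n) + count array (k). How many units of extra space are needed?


Output array size: 352 (to store sorted result)
Count array size: 157 (one slot per possible value, range 0 to 156)
Total extra space = 352 + 157 = 509


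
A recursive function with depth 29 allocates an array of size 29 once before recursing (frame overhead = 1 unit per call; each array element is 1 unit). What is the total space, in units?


Array allocation: 29 units (allocated once)
Stack frames: 29 deep * 1 per frame = 29 units
Total = 29 + 29 = 58


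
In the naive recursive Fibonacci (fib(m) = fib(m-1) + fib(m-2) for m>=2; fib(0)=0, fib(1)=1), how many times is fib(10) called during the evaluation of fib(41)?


Let N(m) = number of times fib(m) is called while evaluating fib(41).
N(41) = 1 (the initial call).
N(40) = 1 (only fib(41) calls it).
For 1 <= m <= 39: fib(m) is called by fib(m+1) and fib(m+2), so
  N(m) = N(m+1) + N(m+2).
fib(0) is called only by fib(2), so N(0) = N(2).
Walk down from m=41:
  N(41)=1, N(40)=1, N(39)=2, N(38)=3, N(37)=5, N(36)=8, N(35)=13, N(34)=21, N(33)=34, N(32)=55, N(31)=89, N(30)=144, N(29)=233, N(28)=377, N(27)=610, N(26)=987, N(25)=1597, N(24)=2584, N(23)=4181, N(22)=6765, N(21)=10946, N(20)=17711, N(19)=28657, N(18)=46368, N(17)=75025, N(16)=121393, N(15)=196418, N(14)=317811, N(13)=514229, N(12)=832040, N(11)=1346269, N(10)=2178309
N(10) = 2178309


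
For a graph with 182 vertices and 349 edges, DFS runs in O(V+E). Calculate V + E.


A full DFS traversal visits each vertex once and examines each edge once.
V = 182
E = 349
Sum = 182 + 349 = 531


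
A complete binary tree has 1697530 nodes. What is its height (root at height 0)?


In a complete binary tree, level k holds nodes 2^k .. 2^(k+1)-1 (1-indexed).
Height = floor(log2(n)) = floor(log2(1697530)) = 20
Check: 2^20 = 1048576 <= 1697530 < 2097152 = 2^21


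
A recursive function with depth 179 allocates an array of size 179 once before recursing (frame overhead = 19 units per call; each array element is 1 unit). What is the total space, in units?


Array allocation: 179 units (allocated once)
Stack frames: 179 deep * 19 per frame = 3401 units
Total = 179 + 3401 = 3580


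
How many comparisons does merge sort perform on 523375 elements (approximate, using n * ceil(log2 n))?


Recursion depth: ceil(log2(523375)) = 19
Each recursion level merges n = 523375 elements
Total = 523375 * 19 = 9944125


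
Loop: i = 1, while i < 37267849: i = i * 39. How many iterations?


i multiplies by 39 each step:
i = 1 -> 39 -> 1521 -> 59319 -> 2313441 -> 90224199 (stop)
Iterations = ceil(log_39(37267849)) = 5


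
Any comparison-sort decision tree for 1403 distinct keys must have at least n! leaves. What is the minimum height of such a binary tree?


A binary decision tree of height h has at most 2^h leaves and needs at least n! of them, so h >= ceil(log2(n!)).
1403! is far too large to multiply out, so use Stirling's series:
  ln(n!) ~ n ln n - n + (1/2) ln(2 pi n) + 1/(12n)  (error below 1/(360 n^3), negligible here)
  ln(1403) = 7.2463681
  n ln n = 1403 * 7.2463681 = 10166.6544
  (1/2) ln(2 pi * 1403) = (1/2) ln(8815.3090) = 4.5421
  1/(12*1403) = 0.0001
  ln(1403!) ~ 10166.6544 - 1403 + 4.5421 + 0.0001 = 8768.1966
Convert to base 2: log2(1403!) = 8768.1966 / ln 2 = 8768.1966 / 0.69314718 = 12649.8338
ceil(12649.8338) = 12650


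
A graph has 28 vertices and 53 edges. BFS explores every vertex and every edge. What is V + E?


A full BFS traversal dequeues each vertex once and examines each edge once.
Vertex visits: 28
Edge visits: 53
V + E = 28 + 53 = 81


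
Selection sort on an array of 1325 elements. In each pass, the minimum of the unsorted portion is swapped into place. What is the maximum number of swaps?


Selection sort performs one swap per pass:
  Pass 1: find min in positions 0 to 1324, swap with position 0
  Pass 2: find min in positions 1 to 1324, swap with position 1
  Pass 3: find min in positions 2 to 1324, swap with position 2
  Pass 4: find min in positions 3 to 1324, swap with position 3
  Pass 5: find min in positions 4 to 1324, swap with position 4
  ... (1319 more passes)
Total passes (and swaps) = n - 1 = 1325 - 1 = 1324


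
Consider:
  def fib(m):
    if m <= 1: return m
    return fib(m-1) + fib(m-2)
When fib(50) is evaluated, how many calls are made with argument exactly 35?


Let N(m) = number of times fib(m) is called while evaluating fib(50).
N(50) = 1 (the initial call).
N(49) = 1 (only fib(50) calls it).
For 1 <= m <= 48: fib(m) is called by fib(m+1) and fib(m+2), so
  N(m) = N(m+1) + N(m+2).
fib(0) is called only by fib(2), so N(0) = N(2).
Walk down from m=50:
  N(50)=1, N(49)=1, N(48)=2, N(47)=3, N(46)=5, N(45)=8, N(44)=13, N(43)=21, N(42)=34, N(41)=55, N(40)=89, N(39)=144, N(38)=233, N(37)=377, N(36)=610, N(35)=987
N(35) = 987


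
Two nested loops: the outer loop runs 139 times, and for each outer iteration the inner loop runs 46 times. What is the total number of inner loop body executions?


Outer loop: 139 iterations
Inner loop: 46 iterations per outer iteration
Total = 139 * 46 = 6394


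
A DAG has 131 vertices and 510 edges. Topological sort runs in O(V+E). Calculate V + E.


V = 131 (vertex processing)
E = 510 (edge processing)
V + E = 131 + 510 = 641


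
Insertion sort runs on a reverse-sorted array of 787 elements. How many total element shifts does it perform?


Sum of shifts = 1 + 2 + 3 + ... + 786
= 787 * 786 / 2
= 618582 / 2
= 309291


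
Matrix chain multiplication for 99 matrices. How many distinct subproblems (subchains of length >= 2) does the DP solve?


Subproblems are indexed by (i, j) where i < j.
Number of such pairs = n*(n-1)/2
= 99 * 98 / 2
= 4851


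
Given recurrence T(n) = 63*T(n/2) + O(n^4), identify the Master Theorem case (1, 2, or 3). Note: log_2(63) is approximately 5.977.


Master Theorem parameters: a=63, b=2, c=4
log_b(a) = 5.977
Compare b^c with a: 2^4 = 16 < 63, so c < log_b(a).
Comparing c=4 vs log_b(a)=5.977:
4 < 5.977 => Case 1
Result: T(n) = O(n^(log_2 63)) ~ O(n^5.977)
Master Theorem case = 1


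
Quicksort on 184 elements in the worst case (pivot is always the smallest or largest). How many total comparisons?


In the worst case, each partition step picks the worst pivot:
  Partition 1: 183 comparisons (n-1 elements to compare)
  Partition 2: 182 comparisons
  Partition 3: 181 comparisons
  Partition 4: 180 comparisons
  Partition 5: 179 comparisons
  ...
  Last partition: 0 comparisons
Total = (n-1) + (n-2) + ... + 1 + 0 = n*(n-1)/2
= 184*183/2 = 16836


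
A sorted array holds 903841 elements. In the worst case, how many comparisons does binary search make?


Halving sequence: 903841 -> 451920 -> 225960 -> 112980 -> 56490 -> 28245 -> 14122 -> 7061 -> 3530 -> 1765 -> 882 -> 441 -> 220 -> 110 -> 55 -> 27 -> 13 -> 6 -> 3 -> 1
Number of halvings = 19
Max comparisons = 19 + 1 = 20


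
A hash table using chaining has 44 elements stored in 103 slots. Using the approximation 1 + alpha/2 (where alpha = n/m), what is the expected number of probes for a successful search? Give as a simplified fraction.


Load factor alpha = n/m = 44/103
Expected probes = 1 + alpha/2 = 1 + 44/(2*103)
= 1 + 44/206
= 206/206 + 44/206
= 250/206
Simplify: 125/103


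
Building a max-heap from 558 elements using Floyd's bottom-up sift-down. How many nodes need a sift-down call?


In a heap of 558 elements (0-indexed array):
  Last element index: 557
  Parent of last element: floor((557 - 1) / 2) = 278
  Internal nodes: indices 0 to 278
  Count = floor(558/2) = 279


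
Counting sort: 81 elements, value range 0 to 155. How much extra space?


n = 81 (output array)
k = 156 (count array for 156 distinct values)
Extra space = 81 + 156 = 237


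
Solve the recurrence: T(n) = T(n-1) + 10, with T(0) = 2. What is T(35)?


Unrolling the recurrence:
T(35) = T(34) + 10
       = T(33) + 10 + 10
       = T(32) + 10*3
       ...
       = T(0) + 10*35
       = 2 + 350 = 352


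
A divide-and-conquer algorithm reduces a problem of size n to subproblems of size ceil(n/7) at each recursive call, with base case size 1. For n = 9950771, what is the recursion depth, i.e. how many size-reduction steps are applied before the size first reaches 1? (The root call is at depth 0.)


Each step divides the size by 7 (rounding up); after k steps the size is ceil(n/7^k), which equals 1 exactly when 7^k >= n.
So the depth is the smallest k with 7^k >= 9950771, i.e. ceil(log_7(9950771)).
7^8 = 5764801 < 9950771 <= 40353607 = 7^9
Recursion depth = 9


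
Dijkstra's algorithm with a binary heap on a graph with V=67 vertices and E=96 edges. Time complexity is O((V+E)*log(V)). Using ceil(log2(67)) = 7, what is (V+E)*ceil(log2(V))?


Dijkstra with a binary heap: each vertex is extracted once, each edge may relax once.
Each heap operation costs O(log V).
V + E = 67 + 96 = 163
ceil(log2(67)) = 7 (since 2^6 = 64 < 67 <= 128 = 2^7)
Total heap work = (V+E) * ceil(log2(V)) = 163 * 7 = 1141


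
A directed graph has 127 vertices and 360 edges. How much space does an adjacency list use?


Adjacency list: one list head per vertex + one entry per edge
Vertex heads: 127
Edge entries: 360
Total = 127 + 360 = 487


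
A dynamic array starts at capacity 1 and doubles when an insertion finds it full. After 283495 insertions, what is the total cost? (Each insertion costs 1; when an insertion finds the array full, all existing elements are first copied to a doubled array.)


Insertion cost: 283495 (one per element)
Resizes occur just before inserting elements 2, 3, 5, 9, ...
Elements copied at each resize: 1 + 2 + 4 + 8 + 16 + 32 + 64 + 128 + 256 + 512 + 1024 + 2048 + 4096 + 8192 + 16384 + 32768 + 65536 + 131072 + 262144
Sum of copies = 524287 (geometric series: 2^k - 1)
Total = 283495 + 524287 = 807782


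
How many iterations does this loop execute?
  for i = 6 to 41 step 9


The loop variable i takes values starting at 6 and increments by 9 each iteration.
Sequence: i = 6, 15, 24, 33
The upper bound 41 is inclusive, so the count is floor((last - first) / step) + 1:
floor((41 - 6) / 9) + 1 = floor(35/9) + 1 = 3 + 1 = 4


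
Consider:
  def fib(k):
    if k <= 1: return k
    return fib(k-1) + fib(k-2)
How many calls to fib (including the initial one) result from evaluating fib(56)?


Let C(m) = total calls to evaluate fib(m). Then C(0)=C(1)=1, and
C(m) = 1 + C(m-1) + C(m-2) for m >= 2.
Build the table (each entry = 1 + previous two):
  C(0) = 1
  C(1) = 1
  C(2) = 1 + 1 + 1 = 3
  C(3) = 1 + 3 + 1 = 5
  C(4) = 1 + 5 + 3 = 9
  C(5) = 1 + 9 + 5 = 15
  C(6) = 1 + 15 + 9 = 25
  C(7) = 1 + 25 + 15 = 41
  C(8) = 1 + 41 + 25 = 67
  C(9) = 1 + 67 + 41 = 109
  C(10) = 1 + 109 + 67 = 177
  C(11) = 1 + 177 + 109 = 287
  C(12) = 1 + 287 + 177 = 465
  C(13) = 1 + 465 + 287 = 753
  C(14) = 1 + 753 + 465 = 1219
  C(15) = 1 + 1219 + 753 = 1973
  C(16) = 1 + 1973 + 1219 = 3193
  C(17) = 1 + 3193 + 1973 = 5167
  C(18) = 1 + 5167 + 3193 = 8361
  C(19) = 1 + 8361 + 5167 = 13529
  C(20) = 1 + 13529 + 8361 = 21891
  C(21) = 1 + 21891 + 13529 = 35421
  C(22) = 1 + 35421 + 21891 = 57313
  C(23) = 1 + 57313 + 35421 = 92735
  C(24) = 1 + 92735 + 57313 = 150049
  C(25) = 1 + 150049 + 92735 = 242785
  C(26) = 1 + 242785 + 150049 = 392835
  C(27) = 1 + 392835 + 242785 = 635621
  C(28) = 1 + 635621 + 392835 = 1028457
  C(29) = 1 + 1028457 + 635621 = 1664079
  C(30) = 1 + 1664079 + 1028457 = 2692537
  C(31) = 1 + 2692537 + 1664079 = 4356617
  C(32) = 1 + 4356617 + 2692537 = 7049155
  C(33) = 1 + 7049155 + 4356617 = 11405773
  C(34) = 1 + 11405773 + 7049155 = 18454929
  C(35) = 1 + 18454929 + 11405773 = 29860703
  C(36) = 1 + 29860703 + 18454929 = 48315633
  C(37) = 1 + 48315633 + 29860703 = 78176337
  C(38) = 1 + 78176337 + 48315633 = 126491971
  C(39) = 1 + 126491971 + 78176337 = 204668309
  C(40) = 1 + 204668309 + 126491971 = 331160281
  C(41) = 1 + 331160281 + 204668309 = 535828591
  C(42) = 1 + 535828591 + 331160281 = 866988873
  C(43) = 1 + 866988873 + 535828591 = 1402817465
  C(44) = 1 + 1402817465 + 866988873 = 2269806339
  C(45) = 1 + 2269806339 + 1402817465 = 3672623805
  C(46) = 1 + 3672623805 + 2269806339 = 5942430145
  C(47) = 1 + 5942430145 + 3672623805 = 9615053951
  C(48) = 1 + 9615053951 + 5942430145 = 15557484097
  C(49) = 1 + 15557484097 + 9615053951 = 25172538049
  C(50) = 1 + 25172538049 + 15557484097 = 40730022147
  C(51) = 1 + 40730022147 + 25172538049 = 65902560197
  C(52) = 1 + 65902560197 + 40730022147 = 106632582345
  C(53) = 1 + 106632582345 + 65902560197 = 172535142543
  C(54) = 1 + 172535142543 + 106632582345 = 279167724889
  C(55) = 1 + 279167724889 + 172535142543 = 451702867433
  C(56) = 1 + 451702867433 + 279167724889 = 730870592323
Total calls for fib(56) = 730870592323


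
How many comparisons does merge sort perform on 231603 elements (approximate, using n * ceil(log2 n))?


Recursion depth: ceil(log2(231603)) = 18
Each recursion level merges n = 231603 elements
Total = 231603 * 18 = 4168854


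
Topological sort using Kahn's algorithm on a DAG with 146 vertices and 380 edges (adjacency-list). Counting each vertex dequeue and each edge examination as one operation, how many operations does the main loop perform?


Kahn's algorithm:
  1. Compute in-degrees: O(V + E)
  2. Process queue: each vertex dequeued once (O(V))
     each edge examined once (O(E))
Total = V + E = 146 + 380 = 526


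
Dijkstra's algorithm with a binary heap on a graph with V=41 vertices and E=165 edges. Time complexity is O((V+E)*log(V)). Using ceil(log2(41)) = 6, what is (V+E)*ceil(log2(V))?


Dijkstra with a binary heap: each vertex is extracted once, each edge may relax once.
Each heap operation costs O(log V).
V + E = 41 + 165 = 206
ceil(log2(41)) = 6 (since 2^5 = 32 < 41 <= 64 = 2^6)
Total heap work = (V+E) * ceil(log2(V)) = 206 * 6 = 1236


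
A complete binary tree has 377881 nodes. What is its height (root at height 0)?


In a complete binary tree, level k holds nodes 2^k .. 2^(k+1)-1 (1-indexed).
Height = floor(log2(n)) = floor(log2(377881)) = 18
Check: 2^18 = 262144 <= 377881 < 524288 = 2^19


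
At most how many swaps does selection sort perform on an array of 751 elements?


Each of the 750 passes places one element in its final position.
Pass 1: swap minimum into position 0
Pass 2: swap minimum of remaining into position 1
...
Pass 750: last two elements, one swap
Maximum swaps = 751 - 1 = 750


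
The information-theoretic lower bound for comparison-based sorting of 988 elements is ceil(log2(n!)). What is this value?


A binary decision tree of height h has at most 2^h leaves and needs at least n! of them, so h >= ceil(log2(n!)).
988! is far too large to multiply out, so use Stirling's series:
  ln(n!) ~ n ln n - n + (1/2) ln(2 pi n) + 1/(12n)  (error below 1/(360 n^3), negligible here)
  ln(988) = 6.8956827
  n ln n = 988 * 6.8956827 = 6812.9345
  (1/2) ln(2 pi * 988) = (1/2) ln(6207.7871) = 4.3668
  1/(12*988) = 0.0001
  ln(988!) ~ 6812.9345 - 988 + 4.3668 + 0.0001 = 5829.3014
Convert to base 2: log2(988!) = 5829.3014 / ln 2 = 5829.3014 / 0.69314718 = 8409.9042
ceil(8409.9042) = 8410


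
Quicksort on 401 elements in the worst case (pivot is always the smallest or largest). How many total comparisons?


In the worst case, each partition step picks the worst pivot:
  Partition 1: 400 comparisons (n-1 elements to compare)
  Partition 2: 399 comparisons
  Partition 3: 398 comparisons
  Partition 4: 397 comparisons
  Partition 5: 396 comparisons
  ...
  Last partition: 0 comparisons
Total = (n-1) + (n-2) + ... + 1 + 0 = n*(n-1)/2
= 401*400/2 = 80200


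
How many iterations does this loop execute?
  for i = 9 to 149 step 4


The loop variable i takes values starting at 9 and increments by 4 each iteration.
Sequence: i = 9, 13, 17, 21, 25, 29, 33, 37, 41, ...
The upper bound 149 is inclusive, so the count is floor((last - first) / step) + 1:
floor((149 - 9) / 4) + 1 = floor(140/4) + 1 = 35 + 1 = 36


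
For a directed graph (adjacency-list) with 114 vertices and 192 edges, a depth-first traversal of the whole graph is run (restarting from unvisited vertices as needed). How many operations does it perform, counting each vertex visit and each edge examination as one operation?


A full DFS traversal visits each vertex once and examines each edge once.
V = 114
E = 192
Sum = 114 + 192 = 306


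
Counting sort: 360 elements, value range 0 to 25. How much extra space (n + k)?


n = 360 (output array)
k = 26 (count array for 26 distinct values)
Extra space = 360 + 26 = 386


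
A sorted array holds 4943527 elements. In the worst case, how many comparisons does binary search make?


Halving sequence: 4943527 -> 2471763 -> 1235881 -> 617940 -> 308970 -> 154485 -> 77242 -> 38621 -> 19310 -> 9655 -> 4827 -> 2413 -> 1206 -> 603 -> 301 -> 150 -> 75 -> 37 -> 18 -> 9 -> 4 -> 2 -> 1
Number of halvings = 22
Max comparisons = 22 + 1 = 23


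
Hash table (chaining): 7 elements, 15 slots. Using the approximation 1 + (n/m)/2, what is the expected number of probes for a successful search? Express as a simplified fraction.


Computing expected probes:
alpha = 7/15
= 1 + alpha/2
= 1 + 7/(2*15)
= (2*15 + 7) / (2*15)
= 37/30


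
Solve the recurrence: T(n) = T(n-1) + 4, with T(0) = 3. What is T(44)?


Unrolling the recurrence:
T(44) = T(43) + 4
       = T(42) + 4 + 4
       = T(41) + 4*3
       ...
       = T(0) + 4*44
       = 3 + 176 = 179


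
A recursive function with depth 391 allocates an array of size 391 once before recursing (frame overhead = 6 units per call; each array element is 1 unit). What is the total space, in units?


Array allocation: 391 units (allocated once)
Stack frames: 391 deep * 6 per frame = 2346 units
Total = 391 + 2346 = 2737


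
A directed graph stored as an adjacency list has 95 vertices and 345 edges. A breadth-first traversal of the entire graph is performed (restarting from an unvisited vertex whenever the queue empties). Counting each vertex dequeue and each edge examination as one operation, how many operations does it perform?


A full BFS traversal dequeues each vertex once and examines each edge once.
Vertex visits: 95
Edge visits: 345
V + E = 95 + 345 = 440


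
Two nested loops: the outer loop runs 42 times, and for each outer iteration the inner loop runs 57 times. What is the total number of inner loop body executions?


Outer loop: 42 iterations
Inner loop: 57 iterations per outer iteration
Total = 42 * 57 = 2394


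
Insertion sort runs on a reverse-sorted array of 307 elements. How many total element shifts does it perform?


Sum of shifts = 1 + 2 + 3 + ... + 306
= 307 * 306 / 2
= 93942 / 2
= 46971


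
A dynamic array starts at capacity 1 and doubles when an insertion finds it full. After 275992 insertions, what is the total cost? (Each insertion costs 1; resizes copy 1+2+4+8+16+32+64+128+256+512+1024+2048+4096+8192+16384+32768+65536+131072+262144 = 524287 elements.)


Insertion cost: 275992 (one per element)
Resizes occur just before inserting elements 2, 3, 5, 9, ...
Elements copied at each resize: 1 + 2 + 4 + 8 + 16 + 32 + 64 + 128 + 256 + 512 + 1024 + 2048 + 4096 + 8192 + 16384 + 32768 + 65536 + 131072 + 262144
Sum of copies = 524287 (geometric series: 2^k - 1)
Total = 275992 + 524287 = 800279
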